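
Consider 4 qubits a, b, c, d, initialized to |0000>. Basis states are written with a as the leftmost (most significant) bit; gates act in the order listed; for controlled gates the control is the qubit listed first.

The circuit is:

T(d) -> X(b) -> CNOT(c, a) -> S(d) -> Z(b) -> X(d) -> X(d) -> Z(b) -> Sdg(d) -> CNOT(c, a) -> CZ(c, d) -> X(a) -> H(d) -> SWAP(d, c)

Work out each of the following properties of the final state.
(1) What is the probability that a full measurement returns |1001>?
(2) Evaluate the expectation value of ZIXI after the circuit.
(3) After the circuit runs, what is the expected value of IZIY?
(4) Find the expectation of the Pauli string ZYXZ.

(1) The probability of measuring |1001> is 0. Key observation: gates 3-10 undo each other exactly, leaving only the rest of the circuit to track.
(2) In the final state, ZIXI has expectation -1.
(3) The expectation value of IZIY is 0.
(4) The expectation value of ZYXZ is 0.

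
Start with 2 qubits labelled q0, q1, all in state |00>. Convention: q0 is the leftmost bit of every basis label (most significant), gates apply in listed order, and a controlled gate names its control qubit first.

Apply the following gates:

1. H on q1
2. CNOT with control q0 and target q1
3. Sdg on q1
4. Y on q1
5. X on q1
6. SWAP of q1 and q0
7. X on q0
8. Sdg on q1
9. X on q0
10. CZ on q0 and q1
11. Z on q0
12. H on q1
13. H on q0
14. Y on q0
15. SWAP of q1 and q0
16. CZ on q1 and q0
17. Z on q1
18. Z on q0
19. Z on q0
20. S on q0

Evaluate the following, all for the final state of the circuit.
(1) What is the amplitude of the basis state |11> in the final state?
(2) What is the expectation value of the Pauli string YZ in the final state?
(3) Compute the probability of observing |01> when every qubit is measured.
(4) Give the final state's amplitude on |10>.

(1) The final state's coefficient on |11> equals sqrt(2)*(-1 - I)/4.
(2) In the final state, YZ has expectation 1.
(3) Outcome |01> occurs with probability 1/4.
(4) The amplitude on |10> is sqrt(2)*(-1 + I)/4.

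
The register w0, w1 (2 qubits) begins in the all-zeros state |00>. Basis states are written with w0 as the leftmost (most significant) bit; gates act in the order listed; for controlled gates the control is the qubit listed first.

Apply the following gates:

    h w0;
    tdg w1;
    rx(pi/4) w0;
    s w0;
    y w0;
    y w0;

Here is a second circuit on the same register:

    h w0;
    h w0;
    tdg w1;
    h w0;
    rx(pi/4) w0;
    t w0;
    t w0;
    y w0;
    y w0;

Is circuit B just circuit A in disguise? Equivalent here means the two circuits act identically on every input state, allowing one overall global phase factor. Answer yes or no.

Yes: on every input state the two circuits agree up to one overall phase factor.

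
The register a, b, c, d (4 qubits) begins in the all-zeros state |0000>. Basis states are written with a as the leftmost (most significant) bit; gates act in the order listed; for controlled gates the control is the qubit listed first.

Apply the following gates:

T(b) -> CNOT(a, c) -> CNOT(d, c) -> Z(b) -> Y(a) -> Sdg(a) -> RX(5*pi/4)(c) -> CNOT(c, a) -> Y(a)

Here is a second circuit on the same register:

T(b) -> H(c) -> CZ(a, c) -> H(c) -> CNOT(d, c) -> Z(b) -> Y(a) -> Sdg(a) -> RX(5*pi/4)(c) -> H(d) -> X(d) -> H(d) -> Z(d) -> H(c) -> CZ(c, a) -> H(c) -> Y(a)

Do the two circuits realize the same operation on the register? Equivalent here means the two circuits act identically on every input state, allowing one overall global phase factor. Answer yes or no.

No, they are not equivalent — no single phase factor reconciles the two unitaries.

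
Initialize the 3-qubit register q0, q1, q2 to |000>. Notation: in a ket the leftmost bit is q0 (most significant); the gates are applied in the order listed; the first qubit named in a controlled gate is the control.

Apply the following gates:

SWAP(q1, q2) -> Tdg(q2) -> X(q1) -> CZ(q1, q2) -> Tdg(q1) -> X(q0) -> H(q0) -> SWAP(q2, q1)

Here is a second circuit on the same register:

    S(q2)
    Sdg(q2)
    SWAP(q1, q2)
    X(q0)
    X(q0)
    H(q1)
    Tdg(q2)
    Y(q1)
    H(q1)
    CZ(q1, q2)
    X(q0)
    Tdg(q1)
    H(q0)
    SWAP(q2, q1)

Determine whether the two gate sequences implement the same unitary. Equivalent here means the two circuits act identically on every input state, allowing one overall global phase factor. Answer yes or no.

No — the two circuits implement different unitaries, even allowing a global phase.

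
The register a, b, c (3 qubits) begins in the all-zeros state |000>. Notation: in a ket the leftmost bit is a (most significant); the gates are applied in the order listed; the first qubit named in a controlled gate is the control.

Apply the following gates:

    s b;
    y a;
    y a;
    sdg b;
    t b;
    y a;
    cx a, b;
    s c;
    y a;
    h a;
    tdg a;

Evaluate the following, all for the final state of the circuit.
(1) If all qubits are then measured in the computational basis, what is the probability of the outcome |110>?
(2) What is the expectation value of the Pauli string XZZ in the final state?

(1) Outcome |110> occurs with probability 1/2. Key observation: the block from step 1 through step 4 cancels to the identity and can be dropped.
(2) In the final state, XZZ has expectation -sqrt(2)/2.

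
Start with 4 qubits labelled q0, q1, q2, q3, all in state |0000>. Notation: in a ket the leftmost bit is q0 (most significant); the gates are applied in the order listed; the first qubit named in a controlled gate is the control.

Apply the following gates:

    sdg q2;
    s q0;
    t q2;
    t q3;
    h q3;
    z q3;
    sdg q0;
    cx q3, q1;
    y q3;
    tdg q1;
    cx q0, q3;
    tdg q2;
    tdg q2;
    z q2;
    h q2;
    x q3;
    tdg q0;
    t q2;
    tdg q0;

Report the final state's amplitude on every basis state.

The final amplitudes are I/2 on |0000>, exp(3*I*pi/4)/2 on |0010>, exp(I*pi/4)/2 on |0101>, I/2 on |0111>, and 0 on every other basis state.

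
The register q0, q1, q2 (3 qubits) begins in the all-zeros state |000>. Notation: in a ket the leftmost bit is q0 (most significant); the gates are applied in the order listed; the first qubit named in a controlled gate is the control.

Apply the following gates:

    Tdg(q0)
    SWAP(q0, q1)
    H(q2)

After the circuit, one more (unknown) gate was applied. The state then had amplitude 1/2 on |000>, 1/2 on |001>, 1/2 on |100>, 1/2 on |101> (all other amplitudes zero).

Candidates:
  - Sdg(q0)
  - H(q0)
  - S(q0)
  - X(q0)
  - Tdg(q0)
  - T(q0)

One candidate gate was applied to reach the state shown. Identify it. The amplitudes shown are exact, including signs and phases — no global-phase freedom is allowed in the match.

The unique candidate consistent with the amplitudes is H(q0).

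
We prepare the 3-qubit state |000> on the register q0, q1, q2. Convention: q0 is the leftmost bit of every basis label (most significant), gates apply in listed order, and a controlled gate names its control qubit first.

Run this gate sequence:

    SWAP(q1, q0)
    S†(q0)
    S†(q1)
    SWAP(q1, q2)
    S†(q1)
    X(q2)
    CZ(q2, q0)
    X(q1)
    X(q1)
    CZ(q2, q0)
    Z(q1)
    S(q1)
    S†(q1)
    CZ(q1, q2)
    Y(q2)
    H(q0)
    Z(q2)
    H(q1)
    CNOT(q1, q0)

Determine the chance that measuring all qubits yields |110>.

A full measurement returns |110> with probability 1/4.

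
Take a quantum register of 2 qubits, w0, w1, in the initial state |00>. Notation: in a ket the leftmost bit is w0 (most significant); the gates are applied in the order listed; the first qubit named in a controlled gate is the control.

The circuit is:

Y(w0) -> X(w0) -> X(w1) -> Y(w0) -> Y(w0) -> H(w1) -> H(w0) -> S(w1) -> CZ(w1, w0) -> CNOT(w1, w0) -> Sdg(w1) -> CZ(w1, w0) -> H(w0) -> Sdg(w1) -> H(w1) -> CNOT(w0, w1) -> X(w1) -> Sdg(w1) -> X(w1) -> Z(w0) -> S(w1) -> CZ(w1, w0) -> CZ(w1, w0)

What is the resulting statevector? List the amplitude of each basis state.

After the circuit, the state carries amplitude 1/2 - I/2 on |00>, -1/2 - I/2 on |01>, 0 on |10>, 0 on |11>.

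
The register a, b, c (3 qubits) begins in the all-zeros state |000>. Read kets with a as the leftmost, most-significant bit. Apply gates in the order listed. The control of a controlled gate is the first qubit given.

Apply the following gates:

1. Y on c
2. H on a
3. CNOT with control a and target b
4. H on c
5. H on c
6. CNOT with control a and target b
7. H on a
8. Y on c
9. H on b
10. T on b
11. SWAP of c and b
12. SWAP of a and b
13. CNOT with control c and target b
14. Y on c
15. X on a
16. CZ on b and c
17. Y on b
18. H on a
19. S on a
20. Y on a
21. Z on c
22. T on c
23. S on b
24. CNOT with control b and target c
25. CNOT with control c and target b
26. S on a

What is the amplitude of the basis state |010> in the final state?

The final state's coefficient on |010> equals -exp(3*I*pi/4)/2.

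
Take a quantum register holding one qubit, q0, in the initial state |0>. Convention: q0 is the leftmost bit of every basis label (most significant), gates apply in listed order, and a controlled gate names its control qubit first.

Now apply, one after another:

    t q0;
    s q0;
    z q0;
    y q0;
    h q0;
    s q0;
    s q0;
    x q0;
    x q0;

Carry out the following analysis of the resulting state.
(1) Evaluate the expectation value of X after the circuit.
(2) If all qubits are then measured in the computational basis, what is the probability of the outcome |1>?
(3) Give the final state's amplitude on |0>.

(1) The expectation value of X is 1.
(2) A full measurement returns |1> with probability 1/2.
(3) The amplitude on |0> is sqrt(2)*I/2.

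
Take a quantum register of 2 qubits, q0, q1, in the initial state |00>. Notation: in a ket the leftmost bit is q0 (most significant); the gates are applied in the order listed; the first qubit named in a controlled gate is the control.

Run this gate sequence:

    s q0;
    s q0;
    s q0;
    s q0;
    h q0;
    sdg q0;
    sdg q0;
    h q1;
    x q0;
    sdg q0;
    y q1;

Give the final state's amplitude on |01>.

The final state's coefficient on |01> equals -I/2. Key observation: steps 1-4 multiply out to the identity, so the circuit reduces to the remaining gates.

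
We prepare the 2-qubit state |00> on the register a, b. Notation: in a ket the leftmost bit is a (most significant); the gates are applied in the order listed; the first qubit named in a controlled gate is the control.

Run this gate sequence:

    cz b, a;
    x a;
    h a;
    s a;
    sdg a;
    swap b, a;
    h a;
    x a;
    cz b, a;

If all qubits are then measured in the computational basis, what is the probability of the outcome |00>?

A full measurement returns |00> with probability 1/4.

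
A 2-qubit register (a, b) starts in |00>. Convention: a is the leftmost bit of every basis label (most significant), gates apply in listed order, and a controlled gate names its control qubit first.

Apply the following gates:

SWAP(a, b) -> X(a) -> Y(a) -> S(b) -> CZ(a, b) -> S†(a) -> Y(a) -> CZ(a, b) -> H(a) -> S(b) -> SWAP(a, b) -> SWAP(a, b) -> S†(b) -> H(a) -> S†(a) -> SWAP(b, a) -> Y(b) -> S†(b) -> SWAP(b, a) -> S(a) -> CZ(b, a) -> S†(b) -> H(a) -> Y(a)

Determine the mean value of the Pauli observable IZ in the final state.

The observable IZ averages to 1. Key observation: the block from step 9 through step 14 cancels to the identity and can be dropped.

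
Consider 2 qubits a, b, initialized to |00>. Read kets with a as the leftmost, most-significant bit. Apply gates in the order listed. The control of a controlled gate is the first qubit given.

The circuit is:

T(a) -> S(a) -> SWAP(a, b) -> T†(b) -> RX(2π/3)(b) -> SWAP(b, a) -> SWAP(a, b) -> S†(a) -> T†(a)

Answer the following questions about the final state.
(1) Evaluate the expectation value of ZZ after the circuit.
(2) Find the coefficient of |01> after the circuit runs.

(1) The observable ZZ averages to -1/2.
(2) The amplitude on |01> is -sqrt(3)*I/2.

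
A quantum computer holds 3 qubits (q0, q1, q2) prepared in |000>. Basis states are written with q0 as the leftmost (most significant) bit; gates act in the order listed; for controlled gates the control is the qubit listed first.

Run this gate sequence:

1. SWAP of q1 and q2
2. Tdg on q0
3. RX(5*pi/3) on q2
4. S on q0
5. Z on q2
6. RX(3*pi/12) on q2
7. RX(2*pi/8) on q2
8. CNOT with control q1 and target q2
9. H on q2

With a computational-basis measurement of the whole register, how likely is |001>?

A full measurement returns |001> with probability 1/2.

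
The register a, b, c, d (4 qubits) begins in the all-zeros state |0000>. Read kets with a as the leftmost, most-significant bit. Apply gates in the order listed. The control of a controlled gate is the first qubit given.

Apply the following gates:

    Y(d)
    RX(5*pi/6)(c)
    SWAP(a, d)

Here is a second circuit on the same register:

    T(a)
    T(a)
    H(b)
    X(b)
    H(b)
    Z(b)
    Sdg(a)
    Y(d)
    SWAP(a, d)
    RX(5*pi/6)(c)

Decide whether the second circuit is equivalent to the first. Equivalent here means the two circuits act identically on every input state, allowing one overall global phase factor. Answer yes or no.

Yes: on every input state the two circuits agree up to one overall phase factor.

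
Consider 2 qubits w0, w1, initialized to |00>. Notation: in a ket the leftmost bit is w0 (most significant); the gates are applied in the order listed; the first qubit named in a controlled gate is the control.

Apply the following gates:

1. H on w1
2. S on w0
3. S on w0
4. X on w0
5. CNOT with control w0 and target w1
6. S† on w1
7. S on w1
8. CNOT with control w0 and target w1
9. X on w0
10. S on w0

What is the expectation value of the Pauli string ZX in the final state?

In the final state, ZX has expectation 1. Key observation: steps 4-9 multiply out to the identity, so the circuit reduces to the remaining gates.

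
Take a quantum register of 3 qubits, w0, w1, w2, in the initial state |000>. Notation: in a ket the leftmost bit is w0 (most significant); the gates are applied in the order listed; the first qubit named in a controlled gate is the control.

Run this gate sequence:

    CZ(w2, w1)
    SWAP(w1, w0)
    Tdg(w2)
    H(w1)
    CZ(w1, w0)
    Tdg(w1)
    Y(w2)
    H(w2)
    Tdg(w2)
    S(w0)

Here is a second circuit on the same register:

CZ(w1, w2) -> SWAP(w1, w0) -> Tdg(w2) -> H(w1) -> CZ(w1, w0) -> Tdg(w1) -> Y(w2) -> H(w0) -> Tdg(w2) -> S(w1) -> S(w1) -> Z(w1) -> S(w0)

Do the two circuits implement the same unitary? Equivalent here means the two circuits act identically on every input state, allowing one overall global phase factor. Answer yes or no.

No: there is an input state on which the two circuits produce genuinely different outputs (not merely differing by a phase).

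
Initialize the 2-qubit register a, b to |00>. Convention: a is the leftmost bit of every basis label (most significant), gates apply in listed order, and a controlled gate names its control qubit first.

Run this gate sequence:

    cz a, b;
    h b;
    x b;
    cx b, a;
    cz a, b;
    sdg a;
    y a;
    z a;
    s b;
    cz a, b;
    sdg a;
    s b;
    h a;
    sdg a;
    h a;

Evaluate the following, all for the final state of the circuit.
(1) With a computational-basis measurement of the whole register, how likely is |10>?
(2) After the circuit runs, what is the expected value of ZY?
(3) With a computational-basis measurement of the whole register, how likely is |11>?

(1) Outcome |10> occurs with probability 1/4.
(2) In the final state, ZY has expectation -1.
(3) The probability of measuring |11> is 1/4.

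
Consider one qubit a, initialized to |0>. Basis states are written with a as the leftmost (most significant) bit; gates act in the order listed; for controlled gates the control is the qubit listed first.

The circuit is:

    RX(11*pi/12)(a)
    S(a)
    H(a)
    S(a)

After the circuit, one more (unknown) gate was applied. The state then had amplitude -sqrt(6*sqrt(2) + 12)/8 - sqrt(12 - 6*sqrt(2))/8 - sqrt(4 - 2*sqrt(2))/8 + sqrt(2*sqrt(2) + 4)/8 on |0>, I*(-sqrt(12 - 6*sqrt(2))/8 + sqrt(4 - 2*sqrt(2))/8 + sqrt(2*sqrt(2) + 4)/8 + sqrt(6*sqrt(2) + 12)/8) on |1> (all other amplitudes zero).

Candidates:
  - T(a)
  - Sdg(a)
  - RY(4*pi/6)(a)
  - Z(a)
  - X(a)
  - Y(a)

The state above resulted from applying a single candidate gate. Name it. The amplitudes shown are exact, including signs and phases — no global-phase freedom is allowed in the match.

The unique candidate consistent with the amplitudes is Y(a).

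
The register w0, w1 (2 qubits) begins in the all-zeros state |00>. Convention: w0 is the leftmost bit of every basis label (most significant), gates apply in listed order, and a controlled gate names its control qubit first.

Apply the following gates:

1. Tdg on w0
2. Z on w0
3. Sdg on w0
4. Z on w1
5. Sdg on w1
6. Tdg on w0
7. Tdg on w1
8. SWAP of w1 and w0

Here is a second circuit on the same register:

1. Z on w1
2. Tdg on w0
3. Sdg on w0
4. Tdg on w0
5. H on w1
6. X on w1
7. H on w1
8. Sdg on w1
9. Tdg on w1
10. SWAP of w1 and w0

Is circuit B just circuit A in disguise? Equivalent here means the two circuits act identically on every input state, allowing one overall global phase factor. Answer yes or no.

No: there is an input state on which the two circuits produce genuinely different outputs (not merely differing by a phase).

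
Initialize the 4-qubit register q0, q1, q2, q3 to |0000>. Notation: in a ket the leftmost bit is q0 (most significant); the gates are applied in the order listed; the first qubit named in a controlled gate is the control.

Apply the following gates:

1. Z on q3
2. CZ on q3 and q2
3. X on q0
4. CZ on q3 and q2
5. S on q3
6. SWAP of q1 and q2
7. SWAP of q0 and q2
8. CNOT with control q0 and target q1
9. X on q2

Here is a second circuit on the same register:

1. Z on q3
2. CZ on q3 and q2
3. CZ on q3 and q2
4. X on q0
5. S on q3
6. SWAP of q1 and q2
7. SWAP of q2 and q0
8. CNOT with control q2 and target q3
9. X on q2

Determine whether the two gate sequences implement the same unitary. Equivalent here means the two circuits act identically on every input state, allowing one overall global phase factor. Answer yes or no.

No, they are not equivalent — no single phase factor reconciles the two unitaries.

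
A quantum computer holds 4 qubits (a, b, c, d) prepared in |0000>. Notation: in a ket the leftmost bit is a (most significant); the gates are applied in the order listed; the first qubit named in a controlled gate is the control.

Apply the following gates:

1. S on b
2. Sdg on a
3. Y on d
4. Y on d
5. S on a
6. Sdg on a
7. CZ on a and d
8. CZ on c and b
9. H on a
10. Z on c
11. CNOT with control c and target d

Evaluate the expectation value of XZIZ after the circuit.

The expectation value of XZIZ is 1. Key observation: the block from step 2 through step 5 cancels to the identity and can be dropped.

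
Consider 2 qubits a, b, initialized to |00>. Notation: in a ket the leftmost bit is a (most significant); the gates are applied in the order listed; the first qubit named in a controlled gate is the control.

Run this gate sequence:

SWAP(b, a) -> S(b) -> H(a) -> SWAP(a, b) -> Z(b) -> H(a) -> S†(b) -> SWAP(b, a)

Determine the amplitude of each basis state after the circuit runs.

The resulting statevector has amplitude 1/2 on |00>, 1/2 on |01>, I/2 on |10>, I/2 on |11>.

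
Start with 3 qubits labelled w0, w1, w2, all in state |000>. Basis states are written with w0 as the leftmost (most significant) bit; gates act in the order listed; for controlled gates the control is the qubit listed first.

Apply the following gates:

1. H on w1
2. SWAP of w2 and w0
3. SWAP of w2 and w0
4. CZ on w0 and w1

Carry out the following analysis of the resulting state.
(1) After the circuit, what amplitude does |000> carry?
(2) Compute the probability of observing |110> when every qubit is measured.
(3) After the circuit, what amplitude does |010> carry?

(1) The amplitude on |000> is sqrt(2)/2. Key observation: gates 2-3 undo each other exactly, leaving only the rest of the circuit to track.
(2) A full measurement returns |110> with probability 0.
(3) |010> carries amplitude sqrt(2)/2 in the final state.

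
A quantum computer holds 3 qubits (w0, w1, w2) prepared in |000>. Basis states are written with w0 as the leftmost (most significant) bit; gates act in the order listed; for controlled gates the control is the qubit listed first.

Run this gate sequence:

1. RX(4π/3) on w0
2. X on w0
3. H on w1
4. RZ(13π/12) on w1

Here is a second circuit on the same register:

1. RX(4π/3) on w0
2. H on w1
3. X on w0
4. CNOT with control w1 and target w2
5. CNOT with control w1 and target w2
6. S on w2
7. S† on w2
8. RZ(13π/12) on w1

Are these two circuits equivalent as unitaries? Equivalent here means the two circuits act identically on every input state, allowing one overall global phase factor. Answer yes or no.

Yes, they are equivalent — the unitaries differ by at most a global phase.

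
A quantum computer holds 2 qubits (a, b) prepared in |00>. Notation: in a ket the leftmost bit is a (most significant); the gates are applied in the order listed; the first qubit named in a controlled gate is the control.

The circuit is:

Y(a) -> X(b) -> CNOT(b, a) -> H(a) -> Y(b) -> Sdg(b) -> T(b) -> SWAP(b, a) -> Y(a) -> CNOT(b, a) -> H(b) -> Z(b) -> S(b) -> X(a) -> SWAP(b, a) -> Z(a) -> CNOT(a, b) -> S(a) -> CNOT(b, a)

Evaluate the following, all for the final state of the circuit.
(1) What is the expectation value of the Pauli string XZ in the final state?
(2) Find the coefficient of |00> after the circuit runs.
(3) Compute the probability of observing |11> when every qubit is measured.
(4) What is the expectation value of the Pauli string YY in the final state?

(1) In the final state, XZ has expectation 1.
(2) The amplitude on |00> is I/2.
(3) The probability of measuring |11> is 1/4.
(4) The expectation value of YY is -1.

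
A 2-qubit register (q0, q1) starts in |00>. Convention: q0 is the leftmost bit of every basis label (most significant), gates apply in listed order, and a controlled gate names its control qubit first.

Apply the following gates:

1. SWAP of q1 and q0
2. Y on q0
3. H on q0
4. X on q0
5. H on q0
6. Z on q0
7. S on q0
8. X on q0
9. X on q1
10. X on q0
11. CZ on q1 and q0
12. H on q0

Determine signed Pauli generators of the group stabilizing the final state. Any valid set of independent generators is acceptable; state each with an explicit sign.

One valid set of independent stabilizer generators is -XI, -IZ (any independent generating set of the same group is equally correct). Key observation: gates 3-6 undo each other exactly, leaving only the rest of the circuit to track.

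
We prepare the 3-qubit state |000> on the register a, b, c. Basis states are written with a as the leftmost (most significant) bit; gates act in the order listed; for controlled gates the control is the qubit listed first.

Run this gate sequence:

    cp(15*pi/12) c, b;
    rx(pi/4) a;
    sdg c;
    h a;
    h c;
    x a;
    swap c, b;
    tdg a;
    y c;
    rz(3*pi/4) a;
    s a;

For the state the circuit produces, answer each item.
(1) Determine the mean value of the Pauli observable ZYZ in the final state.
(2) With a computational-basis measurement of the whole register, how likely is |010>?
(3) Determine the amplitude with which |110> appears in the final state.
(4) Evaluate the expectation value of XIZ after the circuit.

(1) The observable ZYZ averages to 0.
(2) Outcome |010> occurs with probability 0.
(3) The final state's coefficient on |110> equals 0.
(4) The observable XIZ averages to sqrt(2)/2.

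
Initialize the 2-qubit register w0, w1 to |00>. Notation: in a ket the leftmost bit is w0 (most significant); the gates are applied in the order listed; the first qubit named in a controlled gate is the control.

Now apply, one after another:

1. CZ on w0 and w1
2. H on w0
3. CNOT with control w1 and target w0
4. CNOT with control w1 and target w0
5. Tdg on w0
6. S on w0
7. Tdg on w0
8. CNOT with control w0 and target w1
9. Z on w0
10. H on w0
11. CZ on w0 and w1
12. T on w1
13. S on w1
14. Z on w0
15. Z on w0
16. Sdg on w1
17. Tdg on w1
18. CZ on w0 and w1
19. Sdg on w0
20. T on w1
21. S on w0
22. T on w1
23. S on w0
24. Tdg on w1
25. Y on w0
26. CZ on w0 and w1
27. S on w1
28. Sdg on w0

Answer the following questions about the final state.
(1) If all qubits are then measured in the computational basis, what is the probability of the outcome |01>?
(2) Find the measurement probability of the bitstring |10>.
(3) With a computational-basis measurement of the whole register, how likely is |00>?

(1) Outcome |01> occurs with probability 1/4. Key observation: steps 11-18 multiply out to the identity, so the circuit reduces to the remaining gates.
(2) Outcome |10> occurs with probability 1/4.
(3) A full measurement returns |00> with probability 1/4.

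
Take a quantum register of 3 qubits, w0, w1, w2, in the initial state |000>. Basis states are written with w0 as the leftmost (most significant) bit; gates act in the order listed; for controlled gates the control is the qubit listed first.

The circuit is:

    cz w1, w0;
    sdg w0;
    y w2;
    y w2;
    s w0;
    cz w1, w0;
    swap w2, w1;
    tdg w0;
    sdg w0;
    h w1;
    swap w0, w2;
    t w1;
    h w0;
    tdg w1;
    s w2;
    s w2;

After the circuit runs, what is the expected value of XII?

The expectation value of XII is 1. Key observation: the block from step 1 through step 6 cancels to the identity and can be dropped.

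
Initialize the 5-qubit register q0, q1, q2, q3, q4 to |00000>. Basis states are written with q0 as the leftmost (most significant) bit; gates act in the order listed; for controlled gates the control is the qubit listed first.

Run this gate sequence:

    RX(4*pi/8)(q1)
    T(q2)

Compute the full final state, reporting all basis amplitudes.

The final amplitudes are sqrt(2)/2 on |00000>, -sqrt(2)*I/2 on |01000>, and 0 on every other basis state.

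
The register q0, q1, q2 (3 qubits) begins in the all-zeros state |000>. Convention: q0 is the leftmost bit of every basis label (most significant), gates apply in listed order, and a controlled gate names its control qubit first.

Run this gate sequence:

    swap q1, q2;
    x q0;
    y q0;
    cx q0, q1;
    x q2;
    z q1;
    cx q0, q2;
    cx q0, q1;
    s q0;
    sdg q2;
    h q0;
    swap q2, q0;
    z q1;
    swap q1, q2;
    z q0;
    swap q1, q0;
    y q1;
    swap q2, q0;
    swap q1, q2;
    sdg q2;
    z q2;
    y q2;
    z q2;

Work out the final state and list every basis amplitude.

The final amplitudes are -sqrt(2)/2 on |001>, -sqrt(2)/2 on |011>, and 0 on every other basis state.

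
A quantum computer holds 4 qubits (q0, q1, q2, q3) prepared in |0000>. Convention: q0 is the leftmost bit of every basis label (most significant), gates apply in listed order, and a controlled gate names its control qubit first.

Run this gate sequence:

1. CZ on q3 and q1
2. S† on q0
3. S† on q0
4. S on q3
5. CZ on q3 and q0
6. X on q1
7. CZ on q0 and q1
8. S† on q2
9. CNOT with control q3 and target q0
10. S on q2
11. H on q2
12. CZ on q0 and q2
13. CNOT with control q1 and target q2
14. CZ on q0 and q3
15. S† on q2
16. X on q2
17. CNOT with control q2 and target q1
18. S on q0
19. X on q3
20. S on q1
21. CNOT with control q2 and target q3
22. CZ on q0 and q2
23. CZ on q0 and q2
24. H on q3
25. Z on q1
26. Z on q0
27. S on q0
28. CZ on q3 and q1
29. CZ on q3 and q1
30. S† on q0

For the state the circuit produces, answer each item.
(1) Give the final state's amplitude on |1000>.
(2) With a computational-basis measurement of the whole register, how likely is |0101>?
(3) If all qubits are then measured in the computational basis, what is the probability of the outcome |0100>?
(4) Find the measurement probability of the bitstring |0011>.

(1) The amplitude on |1000> is 0.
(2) Outcome |0101> occurs with probability 1/4.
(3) The probability of measuring |0100> is 1/4.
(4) Outcome |0011> occurs with probability 1/4.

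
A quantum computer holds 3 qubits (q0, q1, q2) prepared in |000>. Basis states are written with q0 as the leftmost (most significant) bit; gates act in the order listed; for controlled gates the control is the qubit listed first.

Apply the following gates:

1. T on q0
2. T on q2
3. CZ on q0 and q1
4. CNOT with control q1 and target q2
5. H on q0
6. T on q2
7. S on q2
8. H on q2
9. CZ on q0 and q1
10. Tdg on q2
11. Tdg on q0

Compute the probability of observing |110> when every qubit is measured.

Outcome |110> occurs with probability 0.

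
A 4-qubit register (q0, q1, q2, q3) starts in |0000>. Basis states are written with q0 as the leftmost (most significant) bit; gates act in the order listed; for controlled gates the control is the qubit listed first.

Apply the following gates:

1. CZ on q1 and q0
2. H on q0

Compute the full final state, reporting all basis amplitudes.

After the circuit, the state carries amplitude sqrt(2)/2 on |0000>, sqrt(2)/2 on |1000>, and 0 on every other basis state.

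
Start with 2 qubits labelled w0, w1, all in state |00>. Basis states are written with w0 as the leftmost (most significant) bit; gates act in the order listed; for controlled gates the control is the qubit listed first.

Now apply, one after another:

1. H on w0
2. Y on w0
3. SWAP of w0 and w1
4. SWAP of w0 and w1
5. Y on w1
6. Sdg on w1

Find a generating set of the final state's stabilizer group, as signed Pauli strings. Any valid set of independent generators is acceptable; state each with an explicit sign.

The final state is stabilized by the group generated by -XI, -IZ; other independent generating sets are equally valid.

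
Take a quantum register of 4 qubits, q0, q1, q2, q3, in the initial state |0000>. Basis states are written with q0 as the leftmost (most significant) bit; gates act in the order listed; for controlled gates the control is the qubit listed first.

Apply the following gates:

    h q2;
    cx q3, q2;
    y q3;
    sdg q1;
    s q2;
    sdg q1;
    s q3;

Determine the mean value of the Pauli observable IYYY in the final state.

The observable IYYY averages to 0.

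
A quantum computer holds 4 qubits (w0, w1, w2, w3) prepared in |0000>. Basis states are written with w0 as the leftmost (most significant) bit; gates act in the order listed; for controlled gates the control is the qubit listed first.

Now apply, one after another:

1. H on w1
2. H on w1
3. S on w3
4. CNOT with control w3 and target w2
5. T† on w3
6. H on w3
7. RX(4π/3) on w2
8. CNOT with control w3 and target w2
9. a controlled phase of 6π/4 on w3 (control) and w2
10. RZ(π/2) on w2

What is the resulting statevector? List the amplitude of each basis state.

After the circuit, the state carries amplitude sqrt(2)*exp(3*I*pi/4)/4 on |0000>, -sqrt(6)*exp(I*pi/4)/4 on |0001>, -sqrt(6)*exp(3*I*pi/4)/4 on |0010>, sqrt(2)*exp(3*I*pi/4)/4 on |0011>, and 0 on every other basis state.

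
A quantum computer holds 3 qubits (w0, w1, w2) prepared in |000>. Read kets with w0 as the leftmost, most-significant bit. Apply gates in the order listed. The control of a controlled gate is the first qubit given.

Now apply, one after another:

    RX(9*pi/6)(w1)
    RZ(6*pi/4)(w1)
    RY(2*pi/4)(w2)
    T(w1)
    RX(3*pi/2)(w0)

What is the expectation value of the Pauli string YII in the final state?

The expectation value of YII is 1.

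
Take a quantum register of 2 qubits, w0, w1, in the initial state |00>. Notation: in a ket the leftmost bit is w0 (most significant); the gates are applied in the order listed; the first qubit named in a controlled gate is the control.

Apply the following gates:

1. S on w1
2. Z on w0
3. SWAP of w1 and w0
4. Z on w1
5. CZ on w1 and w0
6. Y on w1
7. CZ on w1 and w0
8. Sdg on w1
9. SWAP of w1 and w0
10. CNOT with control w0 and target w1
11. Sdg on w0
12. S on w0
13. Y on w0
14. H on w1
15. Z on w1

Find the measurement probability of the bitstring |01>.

Outcome |01> occurs with probability 1/2.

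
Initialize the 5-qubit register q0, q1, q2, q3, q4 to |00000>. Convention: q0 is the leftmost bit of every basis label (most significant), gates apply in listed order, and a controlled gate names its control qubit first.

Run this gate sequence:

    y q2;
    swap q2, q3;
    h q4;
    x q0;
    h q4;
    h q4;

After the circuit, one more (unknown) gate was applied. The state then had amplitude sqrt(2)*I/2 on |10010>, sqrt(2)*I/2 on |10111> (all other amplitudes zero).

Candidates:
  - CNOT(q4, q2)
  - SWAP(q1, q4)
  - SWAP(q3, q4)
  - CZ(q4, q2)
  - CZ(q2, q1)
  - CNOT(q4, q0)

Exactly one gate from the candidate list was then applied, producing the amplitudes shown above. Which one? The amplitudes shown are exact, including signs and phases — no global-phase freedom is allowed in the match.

The unique candidate consistent with the amplitudes is CNOT(q4, q2).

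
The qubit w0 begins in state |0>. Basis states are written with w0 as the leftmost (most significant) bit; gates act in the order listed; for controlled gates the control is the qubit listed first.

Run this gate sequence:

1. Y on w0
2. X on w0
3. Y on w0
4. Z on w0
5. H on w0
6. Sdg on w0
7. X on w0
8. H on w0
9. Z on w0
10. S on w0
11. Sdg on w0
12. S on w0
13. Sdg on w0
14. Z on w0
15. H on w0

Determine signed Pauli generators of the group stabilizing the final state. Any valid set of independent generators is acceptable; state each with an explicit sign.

The stabilizer group can be generated by -Y, among other valid generating sets. Key observation: steps 8-15 multiply out to the identity, so the circuit reduces to the remaining gates.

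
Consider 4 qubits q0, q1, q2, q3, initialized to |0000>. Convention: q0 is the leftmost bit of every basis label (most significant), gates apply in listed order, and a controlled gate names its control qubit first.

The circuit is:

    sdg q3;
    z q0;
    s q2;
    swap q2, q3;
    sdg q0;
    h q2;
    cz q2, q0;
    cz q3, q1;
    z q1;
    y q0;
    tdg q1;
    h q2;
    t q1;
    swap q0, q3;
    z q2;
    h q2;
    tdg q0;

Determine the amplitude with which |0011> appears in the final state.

The final state's coefficient on |0011> equals sqrt(2)*I/2.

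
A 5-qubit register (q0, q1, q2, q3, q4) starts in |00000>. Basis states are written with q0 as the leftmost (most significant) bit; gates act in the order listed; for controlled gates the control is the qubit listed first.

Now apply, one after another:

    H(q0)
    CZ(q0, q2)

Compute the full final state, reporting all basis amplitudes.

After the circuit, the state carries amplitude sqrt(2)/2 on |00000>, sqrt(2)/2 on |10000>, and 0 on every other basis state.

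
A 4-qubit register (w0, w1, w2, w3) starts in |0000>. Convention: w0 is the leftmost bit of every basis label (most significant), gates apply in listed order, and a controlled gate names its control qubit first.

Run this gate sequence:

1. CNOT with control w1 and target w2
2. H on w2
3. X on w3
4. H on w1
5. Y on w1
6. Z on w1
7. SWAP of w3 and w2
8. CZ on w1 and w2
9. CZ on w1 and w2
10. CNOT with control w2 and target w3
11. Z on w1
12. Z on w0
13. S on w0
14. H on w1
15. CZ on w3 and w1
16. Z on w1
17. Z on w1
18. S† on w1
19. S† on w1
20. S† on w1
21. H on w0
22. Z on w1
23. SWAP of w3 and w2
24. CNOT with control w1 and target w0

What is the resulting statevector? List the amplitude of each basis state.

The final amplitudes are -1/2 on |0101>, 1/2 on |0111>, -1/2 on |1101>, 1/2 on |1111>, and 0 on every other basis state. Key observation: gates 8-9 undo each other exactly, leaving only the rest of the circuit to track.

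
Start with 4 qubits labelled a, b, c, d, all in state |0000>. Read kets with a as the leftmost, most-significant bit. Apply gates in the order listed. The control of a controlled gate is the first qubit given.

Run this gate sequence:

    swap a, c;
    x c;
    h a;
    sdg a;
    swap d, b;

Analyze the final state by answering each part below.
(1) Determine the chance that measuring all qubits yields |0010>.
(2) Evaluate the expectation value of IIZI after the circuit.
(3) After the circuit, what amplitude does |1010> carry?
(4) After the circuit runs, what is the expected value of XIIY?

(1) Outcome |0010> occurs with probability 1/2.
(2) In the final state, IIZI has expectation -1.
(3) |1010> carries amplitude -sqrt(2)*I/2 in the final state.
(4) In the final state, XIIY has expectation 0.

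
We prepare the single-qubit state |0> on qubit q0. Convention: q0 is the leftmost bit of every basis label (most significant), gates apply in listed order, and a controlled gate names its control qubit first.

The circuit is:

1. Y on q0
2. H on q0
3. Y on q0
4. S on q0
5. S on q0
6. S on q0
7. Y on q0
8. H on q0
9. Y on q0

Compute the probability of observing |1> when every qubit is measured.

The probability of measuring |1> is 1/2.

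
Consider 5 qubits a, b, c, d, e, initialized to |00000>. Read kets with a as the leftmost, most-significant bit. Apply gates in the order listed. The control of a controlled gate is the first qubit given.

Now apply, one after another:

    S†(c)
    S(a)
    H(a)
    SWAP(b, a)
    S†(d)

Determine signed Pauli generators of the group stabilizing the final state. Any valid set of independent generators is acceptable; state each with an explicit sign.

One valid set of independent stabilizer generators is +IXIII, +ZIIII, +IIZII, +IIIZI, +IIIIZ (any independent generating set of the same group is equally correct).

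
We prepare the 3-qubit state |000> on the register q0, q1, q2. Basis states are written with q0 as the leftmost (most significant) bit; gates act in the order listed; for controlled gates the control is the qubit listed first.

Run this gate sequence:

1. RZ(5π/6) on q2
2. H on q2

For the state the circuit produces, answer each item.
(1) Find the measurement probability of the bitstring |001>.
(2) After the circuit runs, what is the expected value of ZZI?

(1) A full measurement returns |001> with probability 1/2.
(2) The observable ZZI averages to 1.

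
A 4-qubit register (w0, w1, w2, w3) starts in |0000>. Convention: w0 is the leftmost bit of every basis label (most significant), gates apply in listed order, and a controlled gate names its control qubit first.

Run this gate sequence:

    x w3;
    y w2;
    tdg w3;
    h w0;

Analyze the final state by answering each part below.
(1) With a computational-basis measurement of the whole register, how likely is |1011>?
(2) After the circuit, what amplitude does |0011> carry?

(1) Outcome |1011> occurs with probability 1/2.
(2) The amplitude on |0011> is sqrt(2)*exp(I*pi/4)/2.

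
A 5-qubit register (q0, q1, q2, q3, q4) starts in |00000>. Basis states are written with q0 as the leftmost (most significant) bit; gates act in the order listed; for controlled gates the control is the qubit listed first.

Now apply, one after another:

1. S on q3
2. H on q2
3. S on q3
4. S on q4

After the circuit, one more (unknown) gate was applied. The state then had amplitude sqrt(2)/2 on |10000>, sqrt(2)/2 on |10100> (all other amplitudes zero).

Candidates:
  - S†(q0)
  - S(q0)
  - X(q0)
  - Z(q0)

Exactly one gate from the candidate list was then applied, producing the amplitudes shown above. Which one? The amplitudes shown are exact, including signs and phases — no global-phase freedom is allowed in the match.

The applied gate was X(q0).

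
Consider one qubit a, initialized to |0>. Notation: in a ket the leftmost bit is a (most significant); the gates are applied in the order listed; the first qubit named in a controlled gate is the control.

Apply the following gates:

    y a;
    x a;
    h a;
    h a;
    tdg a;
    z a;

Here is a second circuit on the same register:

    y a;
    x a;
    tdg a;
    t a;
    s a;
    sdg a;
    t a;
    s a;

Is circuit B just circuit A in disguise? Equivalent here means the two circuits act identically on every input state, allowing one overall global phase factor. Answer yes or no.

Yes, they are equivalent — the unitaries differ by at most a global phase.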